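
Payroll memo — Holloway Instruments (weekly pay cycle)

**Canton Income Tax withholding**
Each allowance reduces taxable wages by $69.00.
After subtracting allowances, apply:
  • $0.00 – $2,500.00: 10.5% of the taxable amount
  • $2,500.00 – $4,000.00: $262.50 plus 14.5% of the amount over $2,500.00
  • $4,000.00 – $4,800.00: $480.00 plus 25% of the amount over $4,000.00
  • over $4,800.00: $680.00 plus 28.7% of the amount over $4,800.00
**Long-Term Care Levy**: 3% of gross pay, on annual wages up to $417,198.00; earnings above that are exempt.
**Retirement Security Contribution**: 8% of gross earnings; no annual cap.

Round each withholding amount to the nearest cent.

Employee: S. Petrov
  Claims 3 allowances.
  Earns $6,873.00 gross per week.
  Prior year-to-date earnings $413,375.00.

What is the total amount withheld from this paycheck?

$1,880.07

Canton Income Tax: taxable = $6,873.00 − 3×$69.00 = $6,666.00
  $680.00 + 28.7% × ($6,666.00 − $4,800.00) = $680.00 + 28.7% × $1,866.00 = $1,215.54
Long-Term Care Levy: cap $417,198.00 − YTD $413,375.00 = $3,823.00 subject; 3% × $3,823.00 = $114.69
Retirement Security Contribution: 8% × $6,873.00 = $549.84
Total: $1,215.54 + $114.69 + $549.84 = $1,880.07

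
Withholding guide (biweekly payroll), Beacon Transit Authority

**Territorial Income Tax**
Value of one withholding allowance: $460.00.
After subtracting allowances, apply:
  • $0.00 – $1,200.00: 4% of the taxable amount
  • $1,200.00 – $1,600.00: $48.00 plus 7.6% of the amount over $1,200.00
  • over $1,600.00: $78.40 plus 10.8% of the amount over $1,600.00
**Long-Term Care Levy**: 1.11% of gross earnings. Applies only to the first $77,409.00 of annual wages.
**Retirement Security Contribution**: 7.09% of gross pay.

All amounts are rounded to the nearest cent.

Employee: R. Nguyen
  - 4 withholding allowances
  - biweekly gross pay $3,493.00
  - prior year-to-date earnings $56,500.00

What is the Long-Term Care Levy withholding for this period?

$38.77

Long-Term Care Levy: 1.11% × $3,493.00 = $38.77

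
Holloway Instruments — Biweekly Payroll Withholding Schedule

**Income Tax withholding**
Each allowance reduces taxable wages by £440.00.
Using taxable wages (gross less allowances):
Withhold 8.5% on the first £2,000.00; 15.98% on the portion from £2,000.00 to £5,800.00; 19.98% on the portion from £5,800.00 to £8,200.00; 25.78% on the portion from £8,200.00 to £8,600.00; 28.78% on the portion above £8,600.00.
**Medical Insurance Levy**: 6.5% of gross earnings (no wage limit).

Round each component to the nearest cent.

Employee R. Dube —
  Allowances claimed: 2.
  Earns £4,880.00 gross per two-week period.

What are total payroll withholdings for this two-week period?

£806.80

Income Tax: taxable = £4,880.00 − 2×£440.00 = £4,000.00
  £170.00 + 15.98% × (£4,000.00 − £2,000.00) = £170.00 + 15.98% × £2,000.00 = £489.60
Medical Insurance Levy: 6.5% × £4,880.00 = £317.20
Total: £489.60 + £317.20 = £806.80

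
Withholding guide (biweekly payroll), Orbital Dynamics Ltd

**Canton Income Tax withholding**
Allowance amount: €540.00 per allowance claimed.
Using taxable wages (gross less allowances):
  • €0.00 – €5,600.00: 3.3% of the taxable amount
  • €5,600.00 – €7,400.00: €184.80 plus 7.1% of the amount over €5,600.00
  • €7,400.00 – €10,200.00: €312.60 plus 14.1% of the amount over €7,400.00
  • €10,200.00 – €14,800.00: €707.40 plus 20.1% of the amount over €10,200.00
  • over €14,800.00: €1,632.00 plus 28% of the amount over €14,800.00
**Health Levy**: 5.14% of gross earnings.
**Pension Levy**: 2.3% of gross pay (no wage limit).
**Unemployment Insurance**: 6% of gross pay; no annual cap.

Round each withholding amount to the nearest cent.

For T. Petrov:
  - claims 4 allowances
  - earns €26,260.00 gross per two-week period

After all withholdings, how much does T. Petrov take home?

Canton Income Tax: taxable = €26,260.00 − 4×€540.00 = €24,100.00
  €1,632.00 + 28% × (€24,100.00 − €14,800.00) = €1,632.00 + 28% × €9,300.00 = €4,236.00
Health Levy: 5.14% × €26,260.00 = €1,349.76
Pension Levy: 2.3% × €26,260.00 = €603.98
Unemployment Insurance: 6% × €26,260.00 = €1,575.60
Total withheld: €4,236.00 + €1,349.76 + €603.98 + €1,575.60 = €7,765.34
Net pay: €26,260.00 − €7,765.34 = €18,494.66

€18,494.66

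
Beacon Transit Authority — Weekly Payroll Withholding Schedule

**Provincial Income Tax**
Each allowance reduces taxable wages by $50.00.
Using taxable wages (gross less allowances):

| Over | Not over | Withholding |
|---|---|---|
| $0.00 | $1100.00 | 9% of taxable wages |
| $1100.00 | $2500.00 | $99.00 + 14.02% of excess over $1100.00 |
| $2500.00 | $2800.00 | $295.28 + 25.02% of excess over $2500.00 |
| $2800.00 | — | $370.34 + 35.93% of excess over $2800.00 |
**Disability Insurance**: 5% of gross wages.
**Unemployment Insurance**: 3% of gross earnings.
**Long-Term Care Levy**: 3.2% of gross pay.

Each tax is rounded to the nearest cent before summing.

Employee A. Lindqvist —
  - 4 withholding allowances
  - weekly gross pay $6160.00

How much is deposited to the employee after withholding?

Provincial Income Tax: taxable = $6160.00 − 4×$50.00 = $5960.00
  $370.34 + 35.93% × ($5960.00 − $2800.00) = $370.34 + 35.93% × $3160.00 = $1505.73
Disability Insurance: 5% × $6160.00 = $308.00
Unemployment Insurance: 3% × $6160.00 = $184.80
Long-Term Care Levy: 3.2% × $6160.00 = $197.12
Total withheld: $1505.73 + $308.00 + $184.80 + $197.12 = $2195.65
Net pay: $6160.00 − $2195.65 = $3964.35

$3964.35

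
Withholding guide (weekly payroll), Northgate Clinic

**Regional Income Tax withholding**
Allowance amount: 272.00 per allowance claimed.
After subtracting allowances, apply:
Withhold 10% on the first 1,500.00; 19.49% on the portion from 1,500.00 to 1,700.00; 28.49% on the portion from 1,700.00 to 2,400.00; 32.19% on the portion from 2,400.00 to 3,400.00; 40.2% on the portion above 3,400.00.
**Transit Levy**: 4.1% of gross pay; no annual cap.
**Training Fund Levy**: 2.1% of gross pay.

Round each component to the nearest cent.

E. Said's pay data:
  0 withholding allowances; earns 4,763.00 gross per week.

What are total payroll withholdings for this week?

Regional Income Tax: taxable = 4,763.00
  710.31 + 40.2% × (4,763.00 − 3,400.00) = 710.31 + 40.2% × 1,363.00 = 1,258.24
Transit Levy: 4.1% × 4,763.00 = 195.28
Training Fund Levy: 2.1% × 4,763.00 = 100.02
Total: 1,258.24 + 195.28 + 100.02 = 1,553.54

1,553.54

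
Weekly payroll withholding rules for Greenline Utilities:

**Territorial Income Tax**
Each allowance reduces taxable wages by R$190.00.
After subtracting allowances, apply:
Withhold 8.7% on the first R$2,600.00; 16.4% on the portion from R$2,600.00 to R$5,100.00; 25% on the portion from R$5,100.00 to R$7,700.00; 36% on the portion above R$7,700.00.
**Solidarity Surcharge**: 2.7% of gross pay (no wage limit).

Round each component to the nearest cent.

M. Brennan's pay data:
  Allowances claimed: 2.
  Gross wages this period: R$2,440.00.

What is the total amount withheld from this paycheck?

Territorial Income Tax: taxable = R$2,440.00 − 2×R$190.00 = R$2,060.00
  8.7% × R$2,060.00 = R$179.22
Solidarity Surcharge: 2.7% × R$2,440.00 = R$65.88
Total: R$179.22 + R$65.88 = R$245.10

R$245.10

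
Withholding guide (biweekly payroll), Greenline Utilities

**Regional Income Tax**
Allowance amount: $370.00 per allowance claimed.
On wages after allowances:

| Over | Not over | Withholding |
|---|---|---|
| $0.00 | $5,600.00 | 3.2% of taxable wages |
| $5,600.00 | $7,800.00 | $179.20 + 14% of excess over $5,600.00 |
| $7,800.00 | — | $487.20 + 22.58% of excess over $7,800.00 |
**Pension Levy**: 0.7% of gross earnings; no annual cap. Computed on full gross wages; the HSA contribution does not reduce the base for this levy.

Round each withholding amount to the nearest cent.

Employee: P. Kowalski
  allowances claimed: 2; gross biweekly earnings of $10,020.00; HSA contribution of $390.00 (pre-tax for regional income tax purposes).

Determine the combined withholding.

$803.46

Regional Income Tax: taxable = $10,020.00 − $390.00 − 2×$370.00 = $8,890.00
  $487.20 + 22.58% × ($8,890.00 − $7,800.00) = $487.20 + 22.58% × $1,090.00 = $733.32
Pension Levy: 0.7% × $10,020.00 = $70.14
Total: $733.32 + $70.14 = $803.46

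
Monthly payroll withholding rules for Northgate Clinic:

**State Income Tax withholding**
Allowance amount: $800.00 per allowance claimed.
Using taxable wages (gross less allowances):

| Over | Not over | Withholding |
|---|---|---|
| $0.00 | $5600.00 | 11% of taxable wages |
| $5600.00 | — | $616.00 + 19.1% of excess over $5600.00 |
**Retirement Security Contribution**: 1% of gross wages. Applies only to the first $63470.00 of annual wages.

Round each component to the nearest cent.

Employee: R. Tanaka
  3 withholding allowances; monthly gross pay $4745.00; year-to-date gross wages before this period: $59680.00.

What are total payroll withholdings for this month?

State Income Tax: taxable = $4745.00 − 3×$800.00 = $2345.00
  11% × $2345.00 = $257.95
Retirement Security Contribution: cap $63470.00 − YTD $59680.00 = $3790.00 subject; 1% × $3790.00 = $37.90
Total: $257.95 + $37.90 = $295.85

$295.85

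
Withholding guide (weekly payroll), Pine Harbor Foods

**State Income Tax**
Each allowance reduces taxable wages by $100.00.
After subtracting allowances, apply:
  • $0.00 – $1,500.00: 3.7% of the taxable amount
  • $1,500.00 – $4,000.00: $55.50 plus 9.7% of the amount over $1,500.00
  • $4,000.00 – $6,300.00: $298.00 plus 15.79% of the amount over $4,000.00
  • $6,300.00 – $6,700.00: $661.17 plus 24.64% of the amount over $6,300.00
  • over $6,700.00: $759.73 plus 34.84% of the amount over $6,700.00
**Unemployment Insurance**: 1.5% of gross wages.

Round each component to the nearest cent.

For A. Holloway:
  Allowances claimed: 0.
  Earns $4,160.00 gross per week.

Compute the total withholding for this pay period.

State Income Tax: taxable = $4,160.00
  $298.00 + 15.79% × ($4,160.00 − $4,000.00) = $298.00 + 15.79% × $160.00 = $323.26
Unemployment Insurance: 1.5% × $4,160.00 = $62.40
Total: $323.26 + $62.40 = $385.66

$385.66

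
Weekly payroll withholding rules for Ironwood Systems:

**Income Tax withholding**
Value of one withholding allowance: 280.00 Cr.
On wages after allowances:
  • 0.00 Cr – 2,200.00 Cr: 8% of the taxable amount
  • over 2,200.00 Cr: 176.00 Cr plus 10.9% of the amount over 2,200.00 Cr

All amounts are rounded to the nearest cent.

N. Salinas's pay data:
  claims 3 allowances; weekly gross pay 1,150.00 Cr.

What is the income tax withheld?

24.80 Cr

Income Tax: taxable = 1,150.00 Cr − 3×280.00 Cr = 310.00 Cr
  8% × 310.00 Cr = 24.80 Cr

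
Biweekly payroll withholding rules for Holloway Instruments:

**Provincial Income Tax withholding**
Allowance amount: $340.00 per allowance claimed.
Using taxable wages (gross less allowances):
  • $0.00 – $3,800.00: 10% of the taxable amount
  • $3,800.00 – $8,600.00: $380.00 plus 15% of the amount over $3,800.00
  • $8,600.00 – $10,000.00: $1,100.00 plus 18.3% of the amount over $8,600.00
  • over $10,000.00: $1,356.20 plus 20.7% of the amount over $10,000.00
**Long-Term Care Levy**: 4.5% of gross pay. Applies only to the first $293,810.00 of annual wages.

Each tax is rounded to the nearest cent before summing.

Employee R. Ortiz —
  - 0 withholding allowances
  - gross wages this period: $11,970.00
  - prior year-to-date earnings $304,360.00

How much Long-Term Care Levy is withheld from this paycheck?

Long-Term Care Levy: YTD $304,360.00 ≥ cap $293,810.00 → $0.00

$0.00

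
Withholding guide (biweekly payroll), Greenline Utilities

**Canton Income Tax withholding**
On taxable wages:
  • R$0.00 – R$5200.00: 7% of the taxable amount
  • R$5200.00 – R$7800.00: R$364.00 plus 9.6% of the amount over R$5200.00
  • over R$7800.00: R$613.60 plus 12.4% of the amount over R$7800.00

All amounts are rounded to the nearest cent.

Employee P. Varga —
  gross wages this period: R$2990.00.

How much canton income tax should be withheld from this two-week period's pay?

Canton Income Tax: taxable = R$2990.00
  7% × R$2990.00 = R$209.30

R$209.30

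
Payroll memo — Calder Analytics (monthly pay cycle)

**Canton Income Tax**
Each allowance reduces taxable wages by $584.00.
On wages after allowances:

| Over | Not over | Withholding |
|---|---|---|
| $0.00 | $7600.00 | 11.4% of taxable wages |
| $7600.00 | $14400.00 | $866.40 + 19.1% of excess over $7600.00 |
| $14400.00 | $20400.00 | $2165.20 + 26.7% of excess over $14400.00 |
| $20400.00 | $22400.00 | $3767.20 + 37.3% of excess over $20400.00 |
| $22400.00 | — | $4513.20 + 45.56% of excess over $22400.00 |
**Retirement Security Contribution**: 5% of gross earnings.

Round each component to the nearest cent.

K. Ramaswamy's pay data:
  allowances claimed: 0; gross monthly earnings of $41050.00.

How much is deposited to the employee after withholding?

Canton Income Tax: taxable = $41050.00
  $4513.20 + 45.56% × ($41050.00 − $22400.00) = $4513.20 + 45.56% × $18650.00 = $13010.14
Retirement Security Contribution: 5% × $41050.00 = $2052.50
Total withheld: $13010.14 + $2052.50 = $15062.64
Net pay: $41050.00 − $15062.64 = $25987.36

$25987.36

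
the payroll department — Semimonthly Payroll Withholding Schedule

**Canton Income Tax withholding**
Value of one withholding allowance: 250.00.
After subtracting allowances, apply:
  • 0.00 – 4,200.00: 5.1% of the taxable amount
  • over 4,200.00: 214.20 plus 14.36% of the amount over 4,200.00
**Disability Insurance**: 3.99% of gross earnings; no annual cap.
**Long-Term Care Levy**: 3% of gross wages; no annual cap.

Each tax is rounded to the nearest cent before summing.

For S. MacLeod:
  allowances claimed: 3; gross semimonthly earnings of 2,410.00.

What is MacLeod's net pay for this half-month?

Canton Income Tax: taxable = 2,410.00 − 3×250.00 = 1,660.00
  5.1% × 1,660.00 = 84.66
Disability Insurance: 3.99% × 2,410.00 = 96.16
Long-Term Care Levy: 3% × 2,410.00 = 72.30
Total withheld: 84.66 + 96.16 + 72.30 = 253.12
Net pay: 2,410.00 − 253.12 = 2,156.88

2,156.88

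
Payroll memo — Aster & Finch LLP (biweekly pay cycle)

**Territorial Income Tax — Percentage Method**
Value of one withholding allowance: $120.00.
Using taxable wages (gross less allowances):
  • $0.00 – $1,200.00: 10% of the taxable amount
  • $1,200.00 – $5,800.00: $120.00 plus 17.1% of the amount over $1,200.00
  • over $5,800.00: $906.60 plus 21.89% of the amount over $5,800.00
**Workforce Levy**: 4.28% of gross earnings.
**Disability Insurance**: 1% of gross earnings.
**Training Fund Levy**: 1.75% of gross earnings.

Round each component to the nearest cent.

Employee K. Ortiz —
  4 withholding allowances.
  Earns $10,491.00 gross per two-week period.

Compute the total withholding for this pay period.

Territorial Income Tax: taxable = $10,491.00 − 4×$120.00 = $10,011.00
  $906.60 + 21.89% × ($10,011.00 − $5,800.00) = $906.60 + 21.89% × $4,211.00 = $1,828.39
Workforce Levy: 4.28% × $10,491.00 = $449.01
Disability Insurance: 1% × $10,491.00 = $104.91
Training Fund Levy: 1.75% × $10,491.00 = $183.59
Total: $1,828.39 + $449.01 + $104.91 + $183.59 = $2,565.90

$2,565.90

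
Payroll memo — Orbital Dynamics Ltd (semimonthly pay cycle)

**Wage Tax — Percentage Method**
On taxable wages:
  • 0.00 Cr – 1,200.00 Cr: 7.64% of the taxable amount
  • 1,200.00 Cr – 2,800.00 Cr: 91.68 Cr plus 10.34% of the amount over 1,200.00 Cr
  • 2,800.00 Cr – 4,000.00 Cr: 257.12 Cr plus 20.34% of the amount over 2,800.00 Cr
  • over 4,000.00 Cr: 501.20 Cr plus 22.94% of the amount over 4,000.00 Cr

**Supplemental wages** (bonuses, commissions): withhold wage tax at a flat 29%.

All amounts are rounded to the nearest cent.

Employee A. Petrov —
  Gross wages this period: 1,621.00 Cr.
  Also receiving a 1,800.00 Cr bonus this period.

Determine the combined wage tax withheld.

657.21 Cr

Wage Tax: taxable = 1,621.00 Cr
  91.68 Cr + 10.34% × (1,621.00 Cr − 1,200.00 Cr) = 91.68 Cr + 10.34% × 421.00 Cr = 135.21 Cr
Supplemental (29% flat on bonus): 29% × 1,800.00 Cr = 522.00 Cr
Total wage tax: 135.21 Cr + 522.00 Cr = 657.21 Cr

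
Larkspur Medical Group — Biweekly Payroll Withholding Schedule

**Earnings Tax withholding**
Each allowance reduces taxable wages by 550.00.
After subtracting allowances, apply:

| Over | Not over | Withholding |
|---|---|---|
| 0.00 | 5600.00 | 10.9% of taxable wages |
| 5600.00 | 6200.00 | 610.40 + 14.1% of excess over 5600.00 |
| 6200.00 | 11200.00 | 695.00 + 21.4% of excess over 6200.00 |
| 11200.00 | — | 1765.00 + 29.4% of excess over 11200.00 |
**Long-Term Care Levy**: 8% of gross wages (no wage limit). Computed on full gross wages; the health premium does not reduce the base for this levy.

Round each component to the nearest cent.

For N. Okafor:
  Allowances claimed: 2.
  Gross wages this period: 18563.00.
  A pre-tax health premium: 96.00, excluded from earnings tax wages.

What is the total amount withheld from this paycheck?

Earnings Tax: taxable = 18563.00 − 96.00 − 2×550.00 = 17367.00
  1765.00 + 29.4% × (17367.00 − 11200.00) = 1765.00 + 29.4% × 6167.00 = 3578.10
Long-Term Care Levy: 8% × 18563.00 = 1485.04
Total: 3578.10 + 1485.04 = 5063.14

5063.14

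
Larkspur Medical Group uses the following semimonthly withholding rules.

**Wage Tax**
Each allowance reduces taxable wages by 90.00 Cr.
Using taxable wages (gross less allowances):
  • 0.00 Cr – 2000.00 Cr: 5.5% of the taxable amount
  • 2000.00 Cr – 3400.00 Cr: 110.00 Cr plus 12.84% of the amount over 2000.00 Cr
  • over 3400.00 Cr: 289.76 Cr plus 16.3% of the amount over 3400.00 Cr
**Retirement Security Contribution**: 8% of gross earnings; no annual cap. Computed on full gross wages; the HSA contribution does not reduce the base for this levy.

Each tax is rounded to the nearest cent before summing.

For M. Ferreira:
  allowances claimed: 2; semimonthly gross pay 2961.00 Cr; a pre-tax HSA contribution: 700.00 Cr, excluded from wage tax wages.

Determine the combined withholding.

357.28 Cr

Wage Tax: taxable = 2961.00 Cr − 700.00 Cr − 2×90.00 Cr = 2081.00 Cr
  110.00 Cr + 12.84% × (2081.00 Cr − 2000.00 Cr) = 110.00 Cr + 12.84% × 81.00 Cr = 120.40 Cr
Retirement Security Contribution: 8% × 2961.00 Cr = 236.88 Cr
Total: 120.40 Cr + 236.88 Cr = 357.28 Cr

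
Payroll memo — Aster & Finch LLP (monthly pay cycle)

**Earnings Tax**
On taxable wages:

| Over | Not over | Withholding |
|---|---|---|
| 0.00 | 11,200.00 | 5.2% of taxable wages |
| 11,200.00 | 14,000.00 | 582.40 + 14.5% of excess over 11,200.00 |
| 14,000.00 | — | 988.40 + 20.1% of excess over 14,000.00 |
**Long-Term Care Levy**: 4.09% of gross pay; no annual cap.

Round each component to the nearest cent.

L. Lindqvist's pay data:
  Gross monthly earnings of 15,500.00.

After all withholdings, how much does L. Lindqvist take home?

13,576.15

Earnings Tax: taxable = 15,500.00
  988.40 + 20.1% × (15,500.00 − 14,000.00) = 988.40 + 20.1% × 1,500.00 = 1,289.90
Long-Term Care Levy: 4.09% × 15,500.00 = 633.95
Total withheld: 1,289.90 + 633.95 = 1,923.85
Net pay: 15,500.00 − 1,923.85 = 13,576.15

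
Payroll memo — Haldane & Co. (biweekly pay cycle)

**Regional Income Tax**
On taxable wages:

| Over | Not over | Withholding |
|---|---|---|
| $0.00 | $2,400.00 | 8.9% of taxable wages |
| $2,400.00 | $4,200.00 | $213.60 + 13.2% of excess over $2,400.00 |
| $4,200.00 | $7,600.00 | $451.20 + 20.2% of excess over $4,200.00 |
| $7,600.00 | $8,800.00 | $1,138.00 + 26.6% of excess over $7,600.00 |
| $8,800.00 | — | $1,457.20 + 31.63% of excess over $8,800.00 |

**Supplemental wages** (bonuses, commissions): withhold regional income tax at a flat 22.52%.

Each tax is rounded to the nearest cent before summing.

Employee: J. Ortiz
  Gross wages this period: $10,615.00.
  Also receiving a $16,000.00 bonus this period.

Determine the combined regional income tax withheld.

Regional Income Tax: taxable = $10,615.00
  $1,457.20 + 31.63% × ($10,615.00 − $8,800.00) = $1,457.20 + 31.63% × $1,815.00 = $2,031.28
Supplemental (22.52% flat on bonus): 22.52% × $16,000.00 = $3,603.20
Total regional income tax: $2,031.28 + $3,603.20 = $5,634.48

$5,634.48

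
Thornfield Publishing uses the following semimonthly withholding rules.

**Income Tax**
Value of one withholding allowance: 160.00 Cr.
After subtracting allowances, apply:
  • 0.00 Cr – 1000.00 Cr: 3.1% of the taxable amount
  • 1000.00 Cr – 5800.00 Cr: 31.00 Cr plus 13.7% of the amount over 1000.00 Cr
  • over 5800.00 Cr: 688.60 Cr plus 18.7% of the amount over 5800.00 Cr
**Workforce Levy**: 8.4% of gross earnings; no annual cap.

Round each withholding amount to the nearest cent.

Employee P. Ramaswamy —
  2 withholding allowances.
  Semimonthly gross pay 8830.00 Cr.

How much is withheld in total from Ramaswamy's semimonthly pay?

1937.09 Cr

Income Tax: taxable = 8830.00 Cr − 2×160.00 Cr = 8510.00 Cr
  688.60 Cr + 18.7% × (8510.00 Cr − 5800.00 Cr) = 688.60 Cr + 18.7% × 2710.00 Cr = 1195.37 Cr
Workforce Levy: 8.4% × 8830.00 Cr = 741.72 Cr
Total: 1195.37 Cr + 741.72 Cr = 1937.09 Cr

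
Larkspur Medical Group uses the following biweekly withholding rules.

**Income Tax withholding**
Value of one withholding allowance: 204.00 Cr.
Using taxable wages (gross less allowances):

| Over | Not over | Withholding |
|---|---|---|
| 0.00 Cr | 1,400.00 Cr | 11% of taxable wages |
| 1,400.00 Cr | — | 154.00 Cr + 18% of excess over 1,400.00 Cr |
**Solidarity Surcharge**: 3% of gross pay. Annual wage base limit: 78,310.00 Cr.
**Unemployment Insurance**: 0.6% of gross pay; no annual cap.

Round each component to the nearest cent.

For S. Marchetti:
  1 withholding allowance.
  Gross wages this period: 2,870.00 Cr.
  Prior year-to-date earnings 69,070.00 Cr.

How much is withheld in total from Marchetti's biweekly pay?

485.20 Cr

Income Tax: taxable = 2,870.00 Cr − 1×204.00 Cr = 2,666.00 Cr
  154.00 Cr + 18% × (2,666.00 Cr − 1,400.00 Cr) = 154.00 Cr + 18% × 1,266.00 Cr = 381.88 Cr
Solidarity Surcharge: 3% × 2,870.00 Cr = 86.10 Cr
Unemployment Insurance: 0.6% × 2,870.00 Cr = 17.22 Cr
Total: 381.88 Cr + 86.10 Cr + 17.22 Cr = 485.20 Cr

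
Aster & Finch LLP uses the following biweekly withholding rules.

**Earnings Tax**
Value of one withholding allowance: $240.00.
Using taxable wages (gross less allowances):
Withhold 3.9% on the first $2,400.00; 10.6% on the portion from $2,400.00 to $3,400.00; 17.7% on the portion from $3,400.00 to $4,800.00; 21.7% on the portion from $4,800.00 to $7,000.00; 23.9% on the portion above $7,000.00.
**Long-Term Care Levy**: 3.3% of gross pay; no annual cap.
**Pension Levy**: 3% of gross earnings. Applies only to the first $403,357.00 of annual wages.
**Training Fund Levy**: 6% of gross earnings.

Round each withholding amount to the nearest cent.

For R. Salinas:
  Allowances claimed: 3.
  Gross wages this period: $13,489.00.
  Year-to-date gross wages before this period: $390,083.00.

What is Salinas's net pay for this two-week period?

Earnings Tax: taxable = $13,489.00 − 3×$240.00 = $12,769.00
  $924.80 + 23.9% × ($12,769.00 − $7,000.00) = $924.80 + 23.9% × $5,769.00 = $2,303.59
Long-Term Care Levy: 3.3% × $13,489.00 = $445.14
Pension Levy: cap $403,357.00 − YTD $390,083.00 = $13,274.00 subject; 3% × $13,274.00 = $398.22
Training Fund Levy: 6% × $13,489.00 = $809.34
Total withheld: $2,303.59 + $445.14 + $398.22 + $809.34 = $3,956.29
Net pay: $13,489.00 − $3,956.29 = $9,532.71

$9,532.71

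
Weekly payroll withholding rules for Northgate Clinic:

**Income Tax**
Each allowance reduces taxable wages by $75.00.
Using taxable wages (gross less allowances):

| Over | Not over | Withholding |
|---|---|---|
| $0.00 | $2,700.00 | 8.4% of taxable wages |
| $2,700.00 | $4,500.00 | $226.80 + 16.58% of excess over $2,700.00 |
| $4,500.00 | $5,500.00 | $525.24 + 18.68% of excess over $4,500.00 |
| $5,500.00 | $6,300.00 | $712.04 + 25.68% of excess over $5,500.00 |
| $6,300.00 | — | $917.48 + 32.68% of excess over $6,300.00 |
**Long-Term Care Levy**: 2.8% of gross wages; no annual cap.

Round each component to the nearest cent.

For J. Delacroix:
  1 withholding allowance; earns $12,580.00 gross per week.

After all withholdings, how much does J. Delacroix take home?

$9,282.49

Income Tax: taxable = $12,580.00 − 1×$75.00 = $12,505.00
  $917.48 + 32.68% × ($12,505.00 − $6,300.00) = $917.48 + 32.68% × $6,205.00 = $2,945.27
Long-Term Care Levy: 2.8% × $12,580.00 = $352.24
Total withheld: $2,945.27 + $352.24 = $3,297.51
Net pay: $12,580.00 − $3,297.51 = $9,282.49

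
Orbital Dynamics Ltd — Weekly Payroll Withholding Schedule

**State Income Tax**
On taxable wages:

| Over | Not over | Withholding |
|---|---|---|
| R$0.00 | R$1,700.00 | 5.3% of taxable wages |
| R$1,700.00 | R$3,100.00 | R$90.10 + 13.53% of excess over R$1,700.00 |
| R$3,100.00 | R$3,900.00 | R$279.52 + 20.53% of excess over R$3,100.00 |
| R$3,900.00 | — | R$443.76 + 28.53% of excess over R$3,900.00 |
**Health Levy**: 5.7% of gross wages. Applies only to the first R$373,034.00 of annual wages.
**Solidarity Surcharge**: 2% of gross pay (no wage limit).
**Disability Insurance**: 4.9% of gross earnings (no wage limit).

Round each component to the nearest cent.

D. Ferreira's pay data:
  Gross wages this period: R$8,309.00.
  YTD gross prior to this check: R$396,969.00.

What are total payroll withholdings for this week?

R$2,274.97

State Income Tax: taxable = R$8,309.00
  R$443.76 + 28.53% × (R$8,309.00 − R$3,900.00) = R$443.76 + 28.53% × R$4,409.00 = R$1,701.65
Health Levy: YTD R$396,969.00 ≥ cap R$373,034.00 → R$0.00
Solidarity Surcharge: 2% × R$8,309.00 = R$166.18
Disability Insurance: 4.9% × R$8,309.00 = R$407.14
Total: R$1,701.65 + R$0.00 + R$166.18 + R$407.14 = R$2,274.97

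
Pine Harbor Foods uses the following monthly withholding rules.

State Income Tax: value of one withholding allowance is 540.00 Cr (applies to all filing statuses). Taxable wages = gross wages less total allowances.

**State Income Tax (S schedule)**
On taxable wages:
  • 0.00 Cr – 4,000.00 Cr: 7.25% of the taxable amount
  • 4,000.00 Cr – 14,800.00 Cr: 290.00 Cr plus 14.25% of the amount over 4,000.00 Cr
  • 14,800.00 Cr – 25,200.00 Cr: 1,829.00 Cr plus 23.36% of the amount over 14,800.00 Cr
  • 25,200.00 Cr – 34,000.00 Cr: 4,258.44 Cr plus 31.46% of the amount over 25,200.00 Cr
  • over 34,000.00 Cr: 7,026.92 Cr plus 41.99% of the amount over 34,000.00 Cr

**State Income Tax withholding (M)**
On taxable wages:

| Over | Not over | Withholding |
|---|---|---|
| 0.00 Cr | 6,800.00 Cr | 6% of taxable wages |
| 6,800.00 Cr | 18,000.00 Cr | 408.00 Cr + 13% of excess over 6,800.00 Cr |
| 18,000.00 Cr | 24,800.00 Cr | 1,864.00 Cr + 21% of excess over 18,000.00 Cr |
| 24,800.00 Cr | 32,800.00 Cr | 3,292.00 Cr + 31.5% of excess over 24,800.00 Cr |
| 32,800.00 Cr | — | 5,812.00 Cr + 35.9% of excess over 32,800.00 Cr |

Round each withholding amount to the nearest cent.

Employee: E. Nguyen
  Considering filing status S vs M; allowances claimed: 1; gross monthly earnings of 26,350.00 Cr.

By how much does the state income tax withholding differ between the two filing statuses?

State Income Tax (S): taxable = 26,350.00 Cr − 1×540.00 Cr = 25,810.00 Cr
  4,258.44 Cr + 31.46% × (25,810.00 Cr − 25,200.00 Cr) = 4,258.44 Cr + 31.46% × 610.00 Cr = 4,450.35 Cr
State Income Tax (M): taxable = 26,350.00 Cr − 1×540.00 Cr = 25,810.00 Cr
  3,292.00 Cr + 31.5% × (25,810.00 Cr − 24,800.00 Cr) = 3,292.00 Cr + 31.5% × 1,010.00 Cr = 3,610.15 Cr
Difference: |4,450.35 Cr − 3,610.15 Cr| = 840.20 Cr (higher under S)

840.20 Cr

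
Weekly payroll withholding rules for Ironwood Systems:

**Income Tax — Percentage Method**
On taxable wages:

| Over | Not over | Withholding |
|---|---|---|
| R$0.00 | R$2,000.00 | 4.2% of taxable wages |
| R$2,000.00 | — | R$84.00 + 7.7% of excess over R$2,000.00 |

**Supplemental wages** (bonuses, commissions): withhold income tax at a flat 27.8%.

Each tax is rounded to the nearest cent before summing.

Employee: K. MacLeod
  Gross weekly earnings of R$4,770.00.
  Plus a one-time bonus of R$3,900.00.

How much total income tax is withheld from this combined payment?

R$1,381.49

Income Tax: taxable = R$4,770.00
  R$84.00 + 7.7% × (R$4,770.00 − R$2,000.00) = R$84.00 + 7.7% × R$2,770.00 = R$297.29
Supplemental (27.8% flat on bonus): 27.8% × R$3,900.00 = R$1,084.20
Total income tax: R$297.29 + R$1,084.20 = R$1,381.49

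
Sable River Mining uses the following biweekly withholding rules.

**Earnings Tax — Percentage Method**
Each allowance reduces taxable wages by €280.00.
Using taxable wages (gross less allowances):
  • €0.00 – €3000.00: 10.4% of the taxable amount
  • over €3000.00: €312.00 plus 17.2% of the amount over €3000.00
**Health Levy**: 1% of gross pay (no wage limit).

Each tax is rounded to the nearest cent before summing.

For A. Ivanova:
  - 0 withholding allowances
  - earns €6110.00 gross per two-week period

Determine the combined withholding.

Earnings Tax: taxable = €6110.00
  €312.00 + 17.2% × (€6110.00 − €3000.00) = €312.00 + 17.2% × €3110.00 = €846.92
Health Levy: 1% × €6110.00 = €61.10
Total: €846.92 + €61.10 = €908.02

€908.02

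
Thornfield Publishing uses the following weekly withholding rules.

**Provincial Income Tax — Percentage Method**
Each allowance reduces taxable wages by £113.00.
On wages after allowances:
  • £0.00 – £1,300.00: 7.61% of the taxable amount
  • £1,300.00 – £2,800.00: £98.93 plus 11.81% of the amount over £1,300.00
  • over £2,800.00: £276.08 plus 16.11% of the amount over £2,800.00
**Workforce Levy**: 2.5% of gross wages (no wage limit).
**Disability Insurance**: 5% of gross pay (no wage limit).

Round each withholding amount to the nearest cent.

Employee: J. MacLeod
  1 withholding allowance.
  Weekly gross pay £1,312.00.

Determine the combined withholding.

£189.64

Provincial Income Tax: taxable = £1,312.00 − 1×£113.00 = £1,199.00
  7.61% × £1,199.00 = £91.24
Workforce Levy: 2.5% × £1,312.00 = £32.80
Disability Insurance: 5% × £1,312.00 = £65.60
Total: £91.24 + £32.80 + £65.60 = £189.64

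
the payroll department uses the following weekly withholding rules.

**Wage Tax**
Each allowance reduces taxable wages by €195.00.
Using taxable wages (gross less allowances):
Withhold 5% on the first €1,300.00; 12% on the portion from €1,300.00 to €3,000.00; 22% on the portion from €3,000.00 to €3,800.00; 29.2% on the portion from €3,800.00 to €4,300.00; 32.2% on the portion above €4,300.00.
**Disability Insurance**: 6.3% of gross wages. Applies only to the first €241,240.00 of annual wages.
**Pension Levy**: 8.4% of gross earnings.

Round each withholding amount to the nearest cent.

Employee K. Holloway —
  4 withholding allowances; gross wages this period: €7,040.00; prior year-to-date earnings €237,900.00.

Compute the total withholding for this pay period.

€2,023.90

Wage Tax: taxable = €7,040.00 − 4×€195.00 = €6,260.00
  €591.00 + 32.2% × (€6,260.00 − €4,300.00) = €591.00 + 32.2% × €1,960.00 = €1,222.12
Disability Insurance: cap €241,240.00 − YTD €237,900.00 = €3,340.00 subject; 6.3% × €3,340.00 = €210.42
Pension Levy: 8.4% × €7,040.00 = €591.36
Total: €1,222.12 + €210.42 + €591.36 = €2,023.90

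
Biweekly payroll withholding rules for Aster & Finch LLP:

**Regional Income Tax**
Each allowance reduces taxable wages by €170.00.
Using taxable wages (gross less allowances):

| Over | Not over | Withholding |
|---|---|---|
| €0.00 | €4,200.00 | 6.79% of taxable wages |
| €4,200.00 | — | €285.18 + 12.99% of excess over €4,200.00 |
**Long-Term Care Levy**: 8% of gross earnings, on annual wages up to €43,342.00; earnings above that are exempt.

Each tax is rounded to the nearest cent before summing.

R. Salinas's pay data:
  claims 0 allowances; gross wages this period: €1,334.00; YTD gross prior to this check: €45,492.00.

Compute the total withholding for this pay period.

€90.58

Regional Income Tax: taxable = €1,334.00
  6.79% × €1,334.00 = €90.58
Long-Term Care Levy: YTD €45,492.00 ≥ cap €43,342.00 → €0.00
Total: €90.58 + €0.00 = €90.58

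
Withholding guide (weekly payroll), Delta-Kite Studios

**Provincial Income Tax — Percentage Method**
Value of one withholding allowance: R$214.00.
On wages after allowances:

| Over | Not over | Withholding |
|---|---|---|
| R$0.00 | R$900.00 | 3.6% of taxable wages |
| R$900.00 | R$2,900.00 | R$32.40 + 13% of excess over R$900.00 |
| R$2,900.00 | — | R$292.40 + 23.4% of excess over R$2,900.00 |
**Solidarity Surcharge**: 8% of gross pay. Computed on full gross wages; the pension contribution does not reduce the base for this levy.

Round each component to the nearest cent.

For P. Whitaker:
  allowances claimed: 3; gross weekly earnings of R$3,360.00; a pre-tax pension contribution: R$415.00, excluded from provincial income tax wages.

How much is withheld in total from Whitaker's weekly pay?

Provincial Income Tax: taxable = R$3,360.00 − R$415.00 − 3×R$214.00 = R$2,303.00
  R$32.40 + 13% × (R$2,303.00 − R$900.00) = R$32.40 + 13% × R$1,403.00 = R$214.79
Solidarity Surcharge: 8% × R$3,360.00 = R$268.80
Total: R$214.79 + R$268.80 = R$483.59

R$483.59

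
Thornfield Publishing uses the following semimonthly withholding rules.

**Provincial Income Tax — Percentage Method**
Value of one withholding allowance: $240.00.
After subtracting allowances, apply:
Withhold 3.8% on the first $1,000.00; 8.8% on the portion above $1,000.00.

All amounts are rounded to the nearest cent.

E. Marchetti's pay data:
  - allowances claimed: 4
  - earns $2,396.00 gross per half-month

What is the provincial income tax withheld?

$76.37

Provincial Income Tax: taxable = $2,396.00 − 4×$240.00 = $1,436.00
  $38.00 + 8.8% × ($1,436.00 − $1,000.00) = $38.00 + 8.8% × $436.00 = $76.37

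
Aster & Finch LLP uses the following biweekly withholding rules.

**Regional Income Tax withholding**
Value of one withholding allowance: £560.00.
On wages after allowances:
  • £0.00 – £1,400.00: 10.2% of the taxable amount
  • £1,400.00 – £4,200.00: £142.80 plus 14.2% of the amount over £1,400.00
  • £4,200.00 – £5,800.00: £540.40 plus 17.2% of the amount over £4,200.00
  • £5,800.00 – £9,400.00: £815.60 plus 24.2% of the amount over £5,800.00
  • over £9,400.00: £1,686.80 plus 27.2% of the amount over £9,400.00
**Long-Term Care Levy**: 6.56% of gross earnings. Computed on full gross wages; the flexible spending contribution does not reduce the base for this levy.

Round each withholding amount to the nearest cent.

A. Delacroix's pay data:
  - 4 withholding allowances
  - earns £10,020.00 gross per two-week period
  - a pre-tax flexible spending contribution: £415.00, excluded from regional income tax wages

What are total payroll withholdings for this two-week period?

£1,851.64

Regional Income Tax: taxable = £10,020.00 − £415.00 − 4×£560.00 = £7,365.00
  £815.60 + 24.2% × (£7,365.00 − £5,800.00) = £815.60 + 24.2% × £1,565.00 = £1,194.33
Long-Term Care Levy: 6.56% × £10,020.00 = £657.31
Total: £1,194.33 + £657.31 = £1,851.64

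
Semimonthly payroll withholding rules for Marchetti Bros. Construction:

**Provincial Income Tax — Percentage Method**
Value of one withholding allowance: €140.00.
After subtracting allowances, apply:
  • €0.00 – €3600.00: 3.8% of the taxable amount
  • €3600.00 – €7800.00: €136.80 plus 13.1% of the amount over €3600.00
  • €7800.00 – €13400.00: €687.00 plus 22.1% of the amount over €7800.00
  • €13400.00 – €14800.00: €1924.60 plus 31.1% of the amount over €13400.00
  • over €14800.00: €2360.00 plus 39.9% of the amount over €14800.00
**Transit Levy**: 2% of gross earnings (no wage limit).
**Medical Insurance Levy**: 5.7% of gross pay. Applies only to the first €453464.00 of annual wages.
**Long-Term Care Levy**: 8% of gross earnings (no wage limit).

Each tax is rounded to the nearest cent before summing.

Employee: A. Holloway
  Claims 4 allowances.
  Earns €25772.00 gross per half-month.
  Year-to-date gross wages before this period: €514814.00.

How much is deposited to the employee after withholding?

Provincial Income Tax: taxable = €25772.00 − 4×€140.00 = €25212.00
  €2360.00 + 39.9% × (€25212.00 − €14800.00) = €2360.00 + 39.9% × €10412.00 = €6514.39
Transit Levy: 2% × €25772.00 = €515.44
Medical Insurance Levy: YTD €514814.00 ≥ cap €453464.00 → €0.00
Long-Term Care Levy: 8% × €25772.00 = €2061.76
Total withheld: €6514.39 + €515.44 + €0.00 + €2061.76 = €9091.59
Net pay: €25772.00 − €9091.59 = €16680.41

€16680.41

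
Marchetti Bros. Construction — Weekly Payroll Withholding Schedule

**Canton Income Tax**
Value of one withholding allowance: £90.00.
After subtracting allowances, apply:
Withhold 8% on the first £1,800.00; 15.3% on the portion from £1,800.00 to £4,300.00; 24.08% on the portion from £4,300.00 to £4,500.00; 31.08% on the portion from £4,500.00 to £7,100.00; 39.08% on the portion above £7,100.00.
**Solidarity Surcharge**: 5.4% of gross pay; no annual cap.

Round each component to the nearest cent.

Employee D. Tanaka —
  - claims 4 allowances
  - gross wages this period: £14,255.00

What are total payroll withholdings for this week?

£4,808.00

Canton Income Tax: taxable = £14,255.00 − 4×£90.00 = £13,895.00
  £1,382.74 + 39.08% × (£13,895.00 − £7,100.00) = £1,382.74 + 39.08% × £6,795.00 = £4,038.23
Solidarity Surcharge: 5.4% × £14,255.00 = £769.77
Total: £4,038.23 + £769.77 = £4,808.00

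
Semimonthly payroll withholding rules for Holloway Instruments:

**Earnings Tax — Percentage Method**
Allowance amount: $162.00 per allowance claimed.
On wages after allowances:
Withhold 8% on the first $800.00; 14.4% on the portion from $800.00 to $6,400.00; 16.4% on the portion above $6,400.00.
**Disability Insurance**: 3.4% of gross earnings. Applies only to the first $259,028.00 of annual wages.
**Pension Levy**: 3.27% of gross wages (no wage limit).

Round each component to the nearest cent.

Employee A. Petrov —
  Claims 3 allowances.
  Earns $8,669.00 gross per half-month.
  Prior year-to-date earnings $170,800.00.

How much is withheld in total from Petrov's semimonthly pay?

$1,741.04

Earnings Tax: taxable = $8,669.00 − 3×$162.00 = $8,183.00
  $870.40 + 16.4% × ($8,183.00 − $6,400.00) = $870.40 + 16.4% × $1,783.00 = $1,162.81
Disability Insurance: 3.4% × $8,669.00 = $294.75
Pension Levy: 3.27% × $8,669.00 = $283.48
Total: $1,162.81 + $294.75 + $283.48 = $1,741.04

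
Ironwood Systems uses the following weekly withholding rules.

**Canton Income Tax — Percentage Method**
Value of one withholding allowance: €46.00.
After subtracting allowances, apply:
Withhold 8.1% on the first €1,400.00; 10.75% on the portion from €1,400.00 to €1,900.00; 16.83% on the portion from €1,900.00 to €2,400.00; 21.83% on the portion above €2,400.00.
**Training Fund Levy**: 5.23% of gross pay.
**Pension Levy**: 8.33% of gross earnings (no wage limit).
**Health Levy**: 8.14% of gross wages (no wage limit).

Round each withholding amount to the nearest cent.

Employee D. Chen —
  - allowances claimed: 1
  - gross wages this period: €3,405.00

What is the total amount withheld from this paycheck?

Canton Income Tax: taxable = €3,405.00 − 1×€46.00 = €3,359.00
  €251.30 + 21.83% × (€3,359.00 − €2,400.00) = €251.30 + 21.83% × €959.00 = €460.65
Training Fund Levy: 5.23% × €3,405.00 = €178.08
Pension Levy: 8.33% × €3,405.00 = €283.64
Health Levy: 8.14% × €3,405.00 = €277.17
Total: €460.65 + €178.08 + €283.64 + €277.17 = €1,199.54

€1,199.54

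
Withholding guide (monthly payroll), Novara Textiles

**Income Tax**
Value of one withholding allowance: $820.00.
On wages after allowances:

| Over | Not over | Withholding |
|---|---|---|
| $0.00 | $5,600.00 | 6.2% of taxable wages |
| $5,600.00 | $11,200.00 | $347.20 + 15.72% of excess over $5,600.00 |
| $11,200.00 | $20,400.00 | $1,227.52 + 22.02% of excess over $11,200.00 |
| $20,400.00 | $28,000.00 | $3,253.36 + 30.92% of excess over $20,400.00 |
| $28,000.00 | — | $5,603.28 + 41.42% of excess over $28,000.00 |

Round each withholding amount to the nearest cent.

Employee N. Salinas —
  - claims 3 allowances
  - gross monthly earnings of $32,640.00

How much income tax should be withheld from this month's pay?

$6,506.24

Income Tax: taxable = $32,640.00 − 3×$820.00 = $30,180.00
  $5,603.28 + 41.42% × ($30,180.00 − $28,000.00) = $5,603.28 + 41.42% × $2,180.00 = $6,506.24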